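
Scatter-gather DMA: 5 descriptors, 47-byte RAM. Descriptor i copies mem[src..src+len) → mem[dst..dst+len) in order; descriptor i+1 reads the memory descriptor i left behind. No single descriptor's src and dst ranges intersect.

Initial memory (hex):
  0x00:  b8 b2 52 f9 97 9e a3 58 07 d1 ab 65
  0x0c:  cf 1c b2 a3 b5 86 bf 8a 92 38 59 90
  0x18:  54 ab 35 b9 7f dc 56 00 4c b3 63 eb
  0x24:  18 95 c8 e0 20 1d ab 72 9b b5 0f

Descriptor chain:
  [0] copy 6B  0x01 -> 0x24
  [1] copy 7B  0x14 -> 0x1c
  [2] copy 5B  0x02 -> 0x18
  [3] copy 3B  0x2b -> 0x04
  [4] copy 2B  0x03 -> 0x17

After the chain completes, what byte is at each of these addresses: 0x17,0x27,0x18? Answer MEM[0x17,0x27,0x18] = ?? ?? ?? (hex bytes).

[0] 0x01->0x24 len=6 : b2 52 f9 97 9e a3
[1] 0x14->0x1c len=7 : 92 38 59 90 54 ab 35
[2] 0x02->0x18 len=5 : 52 f9 97 9e a3
[3] 0x2b->0x04 len=3 : 72 9b b5
[4] 0x03->0x17 len=2 : f9 72
query mem[0x17]=0xf9, mem[0x27]=0x97, mem[0x18]=0x72

MEM[0x17,0x27,0x18] = f9 97 72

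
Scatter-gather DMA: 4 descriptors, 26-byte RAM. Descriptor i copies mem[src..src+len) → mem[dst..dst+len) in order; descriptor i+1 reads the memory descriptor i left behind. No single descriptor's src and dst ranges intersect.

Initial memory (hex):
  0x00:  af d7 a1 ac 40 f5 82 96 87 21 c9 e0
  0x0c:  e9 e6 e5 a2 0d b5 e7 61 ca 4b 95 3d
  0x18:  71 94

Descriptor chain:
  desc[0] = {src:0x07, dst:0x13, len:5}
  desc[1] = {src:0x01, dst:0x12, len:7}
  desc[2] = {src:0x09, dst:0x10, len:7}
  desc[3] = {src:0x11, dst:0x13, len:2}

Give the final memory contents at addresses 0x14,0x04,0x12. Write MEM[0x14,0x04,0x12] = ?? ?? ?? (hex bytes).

D0: mem[0x13..0x17] <- [96 87 21 c9 e0]
D1: mem[0x12..0x18] <- [d7 a1 ac 40 f5 82 96]
D2: mem[0x10..0x16] <- [21 c9 e0 e9 e6 e5 a2]
D3: mem[0x13..0x14] <- [c9 e0]
query mem[0x14]=0xe0, mem[0x04]=0x40, mem[0x12]=0xe0

MEM[0x14,0x04,0x12] = e0 40 e0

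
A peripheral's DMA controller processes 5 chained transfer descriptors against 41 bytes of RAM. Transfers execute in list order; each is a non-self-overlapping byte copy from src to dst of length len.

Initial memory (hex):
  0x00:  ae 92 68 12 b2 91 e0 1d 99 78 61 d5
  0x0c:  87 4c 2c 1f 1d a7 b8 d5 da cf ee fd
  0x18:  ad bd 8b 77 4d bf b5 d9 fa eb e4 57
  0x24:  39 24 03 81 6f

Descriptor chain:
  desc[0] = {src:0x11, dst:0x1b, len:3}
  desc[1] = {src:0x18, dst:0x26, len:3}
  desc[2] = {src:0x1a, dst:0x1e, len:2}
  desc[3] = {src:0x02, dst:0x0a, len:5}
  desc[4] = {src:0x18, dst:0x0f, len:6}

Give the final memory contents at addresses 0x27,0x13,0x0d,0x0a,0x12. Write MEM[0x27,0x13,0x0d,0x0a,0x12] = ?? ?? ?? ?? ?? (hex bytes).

MEM[0x27,0x13,0x0d,0x0a,0x12] = bd b8 91 68 a7

[0] 0x11->0x1b len=3 : a7 b8 d5
[1] 0x18->0x26 len=3 : ad bd 8b
[2] 0x1a->0x1e len=2 : 8b a7
[3] 0x02->0x0a len=5 : 68 12 b2 91 e0
[4] 0x18->0x0f len=6 : ad bd 8b a7 b8 d5
query mem[0x27]=0xbd, mem[0x13]=0xb8, mem[0x0d]=0x91, mem[0x0a]=0x68, mem[0x12]=0xa7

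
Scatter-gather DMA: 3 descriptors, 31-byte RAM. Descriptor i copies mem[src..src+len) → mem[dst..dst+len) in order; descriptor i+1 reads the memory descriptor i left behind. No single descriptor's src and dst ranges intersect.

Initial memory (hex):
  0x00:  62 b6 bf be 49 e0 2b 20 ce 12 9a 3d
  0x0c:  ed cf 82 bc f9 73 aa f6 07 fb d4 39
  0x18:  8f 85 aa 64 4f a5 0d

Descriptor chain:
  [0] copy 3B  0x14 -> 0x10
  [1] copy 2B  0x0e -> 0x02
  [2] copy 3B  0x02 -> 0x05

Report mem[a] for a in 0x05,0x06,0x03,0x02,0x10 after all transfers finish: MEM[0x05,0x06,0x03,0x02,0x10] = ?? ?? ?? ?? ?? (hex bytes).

MEM[0x05,0x06,0x03,0x02,0x10] = 82 bc bc 82 07

[0] 0x14->0x10 len=3 : 07 fb d4
[1] 0x0e->0x02 len=2 : 82 bc
[2] 0x02->0x05 len=3 : 82 bc 49
query mem[0x05]=0x82, mem[0x06]=0xbc, mem[0x03]=0xbc, mem[0x02]=0x82, mem[0x10]=0x07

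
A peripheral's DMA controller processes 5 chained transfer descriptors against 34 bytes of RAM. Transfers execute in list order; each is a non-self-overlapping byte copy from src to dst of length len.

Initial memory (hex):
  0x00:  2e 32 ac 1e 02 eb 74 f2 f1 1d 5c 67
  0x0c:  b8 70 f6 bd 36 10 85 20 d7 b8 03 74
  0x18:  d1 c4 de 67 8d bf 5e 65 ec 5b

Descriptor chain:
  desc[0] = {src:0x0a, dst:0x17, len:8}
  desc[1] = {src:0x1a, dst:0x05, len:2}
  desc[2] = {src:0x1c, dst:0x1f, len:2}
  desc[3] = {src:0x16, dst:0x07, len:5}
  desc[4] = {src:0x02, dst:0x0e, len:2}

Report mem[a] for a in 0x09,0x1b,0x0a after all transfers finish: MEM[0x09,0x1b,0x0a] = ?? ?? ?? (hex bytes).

D0: mem[0x17..0x1e] <- [5c 67 b8 70 f6 bd 36 10]
D1: mem[0x05..0x06] <- [70 f6]
D2: mem[0x1f..0x20] <- [bd 36]
D3: mem[0x07..0x0b] <- [03 5c 67 b8 70]
D4: mem[0x0e..0x0f] <- [ac 1e]
query mem[0x09]=0x67, mem[0x1b]=0xf6, mem[0x0a]=0xb8

MEM[0x09,0x1b,0x0a] = 67 f6 b8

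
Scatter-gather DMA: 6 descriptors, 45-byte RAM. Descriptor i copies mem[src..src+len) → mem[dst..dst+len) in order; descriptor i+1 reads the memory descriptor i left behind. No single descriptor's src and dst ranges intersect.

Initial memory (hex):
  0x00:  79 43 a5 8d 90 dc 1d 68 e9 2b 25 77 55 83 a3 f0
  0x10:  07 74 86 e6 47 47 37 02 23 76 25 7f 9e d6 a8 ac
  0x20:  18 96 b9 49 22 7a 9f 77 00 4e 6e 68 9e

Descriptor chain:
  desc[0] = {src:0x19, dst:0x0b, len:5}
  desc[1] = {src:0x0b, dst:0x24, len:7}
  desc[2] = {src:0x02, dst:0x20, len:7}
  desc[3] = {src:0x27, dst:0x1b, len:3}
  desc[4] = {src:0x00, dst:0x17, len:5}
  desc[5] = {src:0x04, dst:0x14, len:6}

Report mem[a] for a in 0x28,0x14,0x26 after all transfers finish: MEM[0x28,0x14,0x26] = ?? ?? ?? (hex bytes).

MEM[0x28,0x14,0x26] = d6 90 e9

[0] 0x19->0x0b len=5 : 76 25 7f 9e d6
[1] 0x0b->0x24 len=7 : 76 25 7f 9e d6 07 74
[2] 0x02->0x20 len=7 : a5 8d 90 dc 1d 68 e9
[3] 0x27->0x1b len=3 : 9e d6 07
[4] 0x00->0x17 len=5 : 79 43 a5 8d 90
[5] 0x04->0x14 len=6 : 90 dc 1d 68 e9 2b
query mem[0x28]=0xd6, mem[0x14]=0x90, mem[0x26]=0xe9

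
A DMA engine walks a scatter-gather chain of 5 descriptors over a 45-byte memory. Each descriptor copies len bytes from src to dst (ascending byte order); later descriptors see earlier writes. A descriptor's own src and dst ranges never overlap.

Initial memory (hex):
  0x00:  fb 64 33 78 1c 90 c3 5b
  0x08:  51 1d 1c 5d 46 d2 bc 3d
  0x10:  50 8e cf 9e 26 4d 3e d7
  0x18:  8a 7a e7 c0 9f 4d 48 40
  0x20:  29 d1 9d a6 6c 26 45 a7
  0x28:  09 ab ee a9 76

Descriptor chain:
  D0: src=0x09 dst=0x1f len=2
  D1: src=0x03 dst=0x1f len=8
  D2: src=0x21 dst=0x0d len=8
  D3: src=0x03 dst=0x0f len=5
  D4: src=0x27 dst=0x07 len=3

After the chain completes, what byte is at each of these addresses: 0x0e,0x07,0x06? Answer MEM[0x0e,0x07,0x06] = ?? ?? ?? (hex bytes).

MEM[0x0e,0x07,0x06] = c3 a7 c3

[0] 0x09->0x1f len=2 : 1d 1c
[1] 0x03->0x1f len=8 : 78 1c 90 c3 5b 51 1d 1c
[2] 0x21->0x0d len=8 : 90 c3 5b 51 1d 1c a7 09
[3] 0x03->0x0f len=5 : 78 1c 90 c3 5b
[4] 0x27->0x07 len=3 : a7 09 ab
query mem[0x0e]=0xc3, mem[0x07]=0xa7, mem[0x06]=0xc3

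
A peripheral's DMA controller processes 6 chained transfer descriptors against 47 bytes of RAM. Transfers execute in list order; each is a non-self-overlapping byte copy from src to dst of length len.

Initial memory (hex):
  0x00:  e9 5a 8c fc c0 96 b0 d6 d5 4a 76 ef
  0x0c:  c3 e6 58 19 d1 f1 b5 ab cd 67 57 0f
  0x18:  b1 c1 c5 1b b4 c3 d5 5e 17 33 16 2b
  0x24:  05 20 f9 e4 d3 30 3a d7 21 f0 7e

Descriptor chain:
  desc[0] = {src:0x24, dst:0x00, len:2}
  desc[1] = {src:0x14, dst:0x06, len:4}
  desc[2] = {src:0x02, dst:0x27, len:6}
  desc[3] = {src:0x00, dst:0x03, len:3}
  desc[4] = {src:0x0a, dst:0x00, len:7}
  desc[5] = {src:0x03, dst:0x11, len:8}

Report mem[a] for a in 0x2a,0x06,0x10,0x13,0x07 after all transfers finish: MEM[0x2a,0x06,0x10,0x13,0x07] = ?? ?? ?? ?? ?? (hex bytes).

MEM[0x2a,0x06,0x10,0x13,0x07] = 96 d1 d1 19 67

[0] 0x24->0x00 len=2 : 05 20
[1] 0x14->0x06 len=4 : cd 67 57 0f
[2] 0x02->0x27 len=6 : 8c fc c0 96 cd 67
[3] 0x00->0x03 len=3 : 05 20 8c
[4] 0x0a->0x00 len=7 : 76 ef c3 e6 58 19 d1
[5] 0x03->0x11 len=8 : e6 58 19 d1 67 57 0f 76
query mem[0x2a]=0x96, mem[0x06]=0xd1, mem[0x10]=0xd1, mem[0x13]=0x19, mem[0x07]=0x67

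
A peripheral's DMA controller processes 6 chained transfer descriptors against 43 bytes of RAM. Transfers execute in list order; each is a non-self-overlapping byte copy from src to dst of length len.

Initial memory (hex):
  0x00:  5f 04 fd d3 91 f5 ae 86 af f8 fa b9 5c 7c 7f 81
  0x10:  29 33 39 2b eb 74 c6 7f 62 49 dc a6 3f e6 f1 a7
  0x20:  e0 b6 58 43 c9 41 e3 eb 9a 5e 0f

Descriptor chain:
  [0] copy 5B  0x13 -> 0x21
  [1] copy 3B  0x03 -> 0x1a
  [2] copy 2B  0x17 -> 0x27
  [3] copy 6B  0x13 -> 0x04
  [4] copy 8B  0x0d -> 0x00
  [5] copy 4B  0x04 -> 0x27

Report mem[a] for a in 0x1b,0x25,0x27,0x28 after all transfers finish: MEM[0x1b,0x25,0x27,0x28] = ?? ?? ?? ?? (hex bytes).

MEM[0x1b,0x25,0x27,0x28] = 91 7f 33 39

[0] 0x13->0x21 len=5 : 2b eb 74 c6 7f
[1] 0x03->0x1a len=3 : d3 91 f5
[2] 0x17->0x27 len=2 : 7f 62
[3] 0x13->0x04 len=6 : 2b eb 74 c6 7f 62
[4] 0x0d->0x00 len=8 : 7c 7f 81 29 33 39 2b eb
[5] 0x04->0x27 len=4 : 33 39 2b eb
query mem[0x1b]=0x91, mem[0x25]=0x7f, mem[0x27]=0x33, mem[0x28]=0x39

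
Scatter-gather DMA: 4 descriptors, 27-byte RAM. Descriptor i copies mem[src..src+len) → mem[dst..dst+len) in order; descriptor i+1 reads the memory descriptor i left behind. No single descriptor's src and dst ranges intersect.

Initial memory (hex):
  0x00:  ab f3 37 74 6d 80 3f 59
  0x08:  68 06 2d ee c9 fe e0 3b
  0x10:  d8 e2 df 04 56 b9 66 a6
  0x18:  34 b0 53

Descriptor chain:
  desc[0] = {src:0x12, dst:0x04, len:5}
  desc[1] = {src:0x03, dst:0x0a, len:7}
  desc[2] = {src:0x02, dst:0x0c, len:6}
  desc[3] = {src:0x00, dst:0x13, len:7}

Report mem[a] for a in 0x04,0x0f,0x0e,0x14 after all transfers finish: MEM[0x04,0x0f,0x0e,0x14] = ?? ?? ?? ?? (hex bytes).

#0 dst[0x04+5] := {0xdf,0x04,0x56,0xb9,0x66}
#1 dst[0x0a+7] := {0x74,0xdf,0x04,0x56,0xb9,0x66,0x06}
#2 dst[0x0c+6] := {0x37,0x74,0xdf,0x04,0x56,0xb9}
#3 dst[0x13+7] := {0xab,0xf3,0x37,0x74,0xdf,0x04,0x56}
query mem[0x04]=0xdf, mem[0x0f]=0x04, mem[0x0e]=0xdf, mem[0x14]=0xf3

MEM[0x04,0x0f,0x0e,0x14] = df 04 df f3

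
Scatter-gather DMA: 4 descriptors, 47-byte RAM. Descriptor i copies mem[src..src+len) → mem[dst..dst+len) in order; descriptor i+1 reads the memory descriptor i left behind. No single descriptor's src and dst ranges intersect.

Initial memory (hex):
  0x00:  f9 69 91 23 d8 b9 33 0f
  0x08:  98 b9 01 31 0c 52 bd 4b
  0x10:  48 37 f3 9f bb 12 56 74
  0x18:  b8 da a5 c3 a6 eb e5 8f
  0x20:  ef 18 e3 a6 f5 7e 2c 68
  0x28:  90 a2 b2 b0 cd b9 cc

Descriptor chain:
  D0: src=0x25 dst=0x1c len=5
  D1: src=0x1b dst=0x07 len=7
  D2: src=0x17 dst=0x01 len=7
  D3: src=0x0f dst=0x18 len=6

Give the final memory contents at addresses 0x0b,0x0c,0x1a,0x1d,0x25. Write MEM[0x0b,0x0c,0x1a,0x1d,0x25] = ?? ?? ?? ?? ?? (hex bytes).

MEM[0x0b,0x0c,0x1a,0x1d,0x25] = 90 a2 37 bb 7e

#0 dst[0x1c+5] := {0x7e,0x2c,0x68,0x90,0xa2}
#1 dst[0x07+7] := {0xc3,0x7e,0x2c,0x68,0x90,0xa2,0x18}
#2 dst[0x01+7] := {0x74,0xb8,0xda,0xa5,0xc3,0x7e,0x2c}
#3 dst[0x18+6] := {0x4b,0x48,0x37,0xf3,0x9f,0xbb}
query mem[0x0b]=0x90, mem[0x0c]=0xa2, mem[0x1a]=0x37, mem[0x1d]=0xbb, mem[0x25]=0x7e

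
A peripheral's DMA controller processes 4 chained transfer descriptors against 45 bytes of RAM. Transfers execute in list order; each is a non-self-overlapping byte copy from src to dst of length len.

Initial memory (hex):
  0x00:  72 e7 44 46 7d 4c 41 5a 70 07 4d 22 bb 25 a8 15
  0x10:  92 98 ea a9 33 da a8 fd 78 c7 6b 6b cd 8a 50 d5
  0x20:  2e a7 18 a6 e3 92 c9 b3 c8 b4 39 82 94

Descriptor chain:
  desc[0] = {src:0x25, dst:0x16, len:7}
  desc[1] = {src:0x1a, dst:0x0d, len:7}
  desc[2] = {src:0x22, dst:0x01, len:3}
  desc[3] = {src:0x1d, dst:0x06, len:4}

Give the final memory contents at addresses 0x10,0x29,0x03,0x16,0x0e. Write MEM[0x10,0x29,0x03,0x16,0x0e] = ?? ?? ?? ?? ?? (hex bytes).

  after D0: wrote 7B at 0x16 = 92c9b3c8b43982
  after D1: wrote 7B at 0x0d = b439828a50d52e
  after D2: wrote 3B at 0x01 = 18a6e3
  after D3: wrote 4B at 0x06 = 8a50d52e
query mem[0x10]=0x8a, mem[0x29]=0xb4, mem[0x03]=0xe3, mem[0x16]=0x92, mem[0x0e]=0x39

MEM[0x10,0x29,0x03,0x16,0x0e] = 8a b4 e3 92 39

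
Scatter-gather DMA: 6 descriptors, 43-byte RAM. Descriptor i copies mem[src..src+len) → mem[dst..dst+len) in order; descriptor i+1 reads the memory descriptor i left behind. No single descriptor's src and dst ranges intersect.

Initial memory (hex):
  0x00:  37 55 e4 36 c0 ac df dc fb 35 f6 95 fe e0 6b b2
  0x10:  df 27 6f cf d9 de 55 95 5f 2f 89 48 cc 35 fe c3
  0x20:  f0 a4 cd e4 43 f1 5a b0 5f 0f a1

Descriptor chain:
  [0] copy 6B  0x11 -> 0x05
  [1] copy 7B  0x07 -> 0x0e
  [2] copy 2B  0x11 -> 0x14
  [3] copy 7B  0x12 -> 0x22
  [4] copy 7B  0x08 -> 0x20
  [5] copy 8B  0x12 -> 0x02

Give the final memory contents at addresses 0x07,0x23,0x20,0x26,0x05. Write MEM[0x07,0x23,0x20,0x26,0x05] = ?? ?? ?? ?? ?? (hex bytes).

MEM[0x07,0x23,0x20,0x26,0x05] = 95 95 d9 cf 95

  after D0: wrote 6B at 0x05 = 276fcfd9de55
  after D1: wrote 7B at 0x0e = cfd9de5595fee0
  after D2: wrote 2B at 0x14 = 5595
  after D3: wrote 7B at 0x22 = 95fe559555955f
  after D4: wrote 7B at 0x20 = d9de5595fee0cf
  after D5: wrote 8B at 0x02 = 95fe559555955f2f
query mem[0x07]=0x95, mem[0x23]=0x95, mem[0x20]=0xd9, mem[0x26]=0xcf, mem[0x05]=0x95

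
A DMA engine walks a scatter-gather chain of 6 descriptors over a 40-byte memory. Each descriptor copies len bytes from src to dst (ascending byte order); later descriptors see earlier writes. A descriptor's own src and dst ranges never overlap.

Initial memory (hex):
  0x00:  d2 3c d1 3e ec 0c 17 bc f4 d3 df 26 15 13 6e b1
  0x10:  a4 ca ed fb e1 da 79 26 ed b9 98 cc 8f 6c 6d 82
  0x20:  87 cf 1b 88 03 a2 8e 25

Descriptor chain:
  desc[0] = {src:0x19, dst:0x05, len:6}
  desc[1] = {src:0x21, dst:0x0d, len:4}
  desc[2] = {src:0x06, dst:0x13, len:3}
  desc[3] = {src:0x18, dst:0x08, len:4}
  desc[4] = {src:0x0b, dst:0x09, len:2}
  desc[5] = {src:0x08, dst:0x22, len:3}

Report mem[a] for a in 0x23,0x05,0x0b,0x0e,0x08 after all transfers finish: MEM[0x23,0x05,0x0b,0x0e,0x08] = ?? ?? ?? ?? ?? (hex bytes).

D0: mem[0x05..0x0a] <- [b9 98 cc 8f 6c 6d]
D1: mem[0x0d..0x10] <- [cf 1b 88 03]
D2: mem[0x13..0x15] <- [98 cc 8f]
D3: mem[0x08..0x0b] <- [ed b9 98 cc]
D4: mem[0x09..0x0a] <- [cc 15]
D5: mem[0x22..0x24] <- [ed cc 15]
query mem[0x23]=0xcc, mem[0x05]=0xb9, mem[0x0b]=0xcc, mem[0x0e]=0x1b, mem[0x08]=0xed

MEM[0x23,0x05,0x0b,0x0e,0x08] = cc b9 cc 1b ed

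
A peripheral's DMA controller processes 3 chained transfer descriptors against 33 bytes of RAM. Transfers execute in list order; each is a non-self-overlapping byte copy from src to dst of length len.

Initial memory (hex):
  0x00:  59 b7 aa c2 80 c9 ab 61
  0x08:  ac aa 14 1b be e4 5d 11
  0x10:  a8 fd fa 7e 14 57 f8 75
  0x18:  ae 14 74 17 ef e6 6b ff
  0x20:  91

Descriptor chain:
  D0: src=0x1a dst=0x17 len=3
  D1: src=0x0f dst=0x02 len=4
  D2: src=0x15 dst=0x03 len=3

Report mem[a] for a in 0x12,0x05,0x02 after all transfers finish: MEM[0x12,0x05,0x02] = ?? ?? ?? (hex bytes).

MEM[0x12,0x05,0x02] = fa 74 11

  after D0: wrote 3B at 0x17 = 7417ef
  after D1: wrote 4B at 0x02 = 11a8fdfa
  after D2: wrote 3B at 0x03 = 57f874
query mem[0x12]=0xfa, mem[0x05]=0x74, mem[0x02]=0x11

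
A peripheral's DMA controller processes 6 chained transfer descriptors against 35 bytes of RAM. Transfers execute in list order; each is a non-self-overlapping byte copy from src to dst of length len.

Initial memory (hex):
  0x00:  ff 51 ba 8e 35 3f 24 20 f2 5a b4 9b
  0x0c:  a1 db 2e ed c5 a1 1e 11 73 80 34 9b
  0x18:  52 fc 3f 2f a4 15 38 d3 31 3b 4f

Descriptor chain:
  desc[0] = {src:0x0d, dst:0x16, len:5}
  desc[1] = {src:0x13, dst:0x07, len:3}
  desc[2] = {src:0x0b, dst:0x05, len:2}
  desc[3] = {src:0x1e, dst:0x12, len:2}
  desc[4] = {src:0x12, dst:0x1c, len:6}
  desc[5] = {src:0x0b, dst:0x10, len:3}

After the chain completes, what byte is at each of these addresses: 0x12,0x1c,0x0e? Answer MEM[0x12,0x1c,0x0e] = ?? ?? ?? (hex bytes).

MEM[0x12,0x1c,0x0e] = db 38 2e

#0 dst[0x16+5] := {0xdb,0x2e,0xed,0xc5,0xa1}
#1 dst[0x07+3] := {0x11,0x73,0x80}
#2 dst[0x05+2] := {0x9b,0xa1}
#3 dst[0x12+2] := {0x38,0xd3}
#4 dst[0x1c+6] := {0x38,0xd3,0x73,0x80,0xdb,0x2e}
#5 dst[0x10+3] := {0x9b,0xa1,0xdb}
query mem[0x12]=0xdb, mem[0x1c]=0x38, mem[0x0e]=0x2e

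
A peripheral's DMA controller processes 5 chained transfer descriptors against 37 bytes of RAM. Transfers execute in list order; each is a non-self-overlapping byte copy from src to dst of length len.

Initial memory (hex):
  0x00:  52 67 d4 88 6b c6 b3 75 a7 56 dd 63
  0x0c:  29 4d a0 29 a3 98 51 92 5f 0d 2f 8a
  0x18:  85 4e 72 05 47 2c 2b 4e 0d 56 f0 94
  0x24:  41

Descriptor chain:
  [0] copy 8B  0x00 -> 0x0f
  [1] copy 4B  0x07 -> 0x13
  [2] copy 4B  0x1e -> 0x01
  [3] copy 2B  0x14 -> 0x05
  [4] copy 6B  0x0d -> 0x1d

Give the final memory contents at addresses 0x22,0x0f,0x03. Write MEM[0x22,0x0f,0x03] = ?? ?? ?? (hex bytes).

MEM[0x22,0x0f,0x03] = 88 52 0d

[0] 0x00->0x0f len=8 : 52 67 d4 88 6b c6 b3 75
[1] 0x07->0x13 len=4 : 75 a7 56 dd
[2] 0x1e->0x01 len=4 : 2b 4e 0d 56
[3] 0x14->0x05 len=2 : a7 56
[4] 0x0d->0x1d len=6 : 4d a0 52 67 d4 88
query mem[0x22]=0x88, mem[0x0f]=0x52, mem[0x03]=0x0d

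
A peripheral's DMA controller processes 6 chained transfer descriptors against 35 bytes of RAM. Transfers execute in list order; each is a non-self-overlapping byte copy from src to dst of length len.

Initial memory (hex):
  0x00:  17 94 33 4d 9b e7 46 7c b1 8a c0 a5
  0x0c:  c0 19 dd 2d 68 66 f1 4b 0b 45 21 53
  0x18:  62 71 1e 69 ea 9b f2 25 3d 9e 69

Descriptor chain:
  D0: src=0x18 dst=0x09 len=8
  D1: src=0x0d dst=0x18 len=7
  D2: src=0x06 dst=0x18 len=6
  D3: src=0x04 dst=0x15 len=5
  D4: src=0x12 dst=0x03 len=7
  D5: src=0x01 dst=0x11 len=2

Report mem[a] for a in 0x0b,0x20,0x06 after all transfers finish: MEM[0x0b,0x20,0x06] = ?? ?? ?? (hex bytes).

  after D0: wrote 8B at 0x09 = 62711e69ea9bf225
  after D1: wrote 7B at 0x18 = ea9bf22566f14b
  after D2: wrote 6B at 0x18 = 467cb162711e
  after D3: wrote 5B at 0x15 = 9be7467cb1
  after D4: wrote 7B at 0x03 = f14b0b9be7467c
  after D5: wrote 2B at 0x11 = 9433
query mem[0x0b]=0x1e, mem[0x20]=0x3d, mem[0x06]=0x9b

MEM[0x0b,0x20,0x06] = 1e 3d 9b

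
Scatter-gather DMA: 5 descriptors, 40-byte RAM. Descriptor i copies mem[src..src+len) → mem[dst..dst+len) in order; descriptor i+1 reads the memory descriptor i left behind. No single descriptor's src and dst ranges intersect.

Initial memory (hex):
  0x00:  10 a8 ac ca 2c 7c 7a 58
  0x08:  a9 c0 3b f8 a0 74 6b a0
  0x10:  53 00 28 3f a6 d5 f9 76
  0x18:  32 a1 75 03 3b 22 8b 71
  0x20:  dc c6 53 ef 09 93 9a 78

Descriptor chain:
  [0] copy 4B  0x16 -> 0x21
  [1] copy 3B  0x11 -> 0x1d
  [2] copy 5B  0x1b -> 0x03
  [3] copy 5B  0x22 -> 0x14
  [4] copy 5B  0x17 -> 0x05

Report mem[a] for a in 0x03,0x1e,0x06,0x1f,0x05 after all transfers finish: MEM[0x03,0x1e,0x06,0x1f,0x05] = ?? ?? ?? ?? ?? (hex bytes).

[0] 0x16->0x21 len=4 : f9 76 32 a1
[1] 0x11->0x1d len=3 : 00 28 3f
[2] 0x1b->0x03 len=5 : 03 3b 00 28 3f
[3] 0x22->0x14 len=5 : 76 32 a1 93 9a
[4] 0x17->0x05 len=5 : 93 9a a1 75 03
query mem[0x03]=0x03, mem[0x1e]=0x28, mem[0x06]=0x9a, mem[0x1f]=0x3f, mem[0x05]=0x93

MEM[0x03,0x1e,0x06,0x1f,0x05] = 03 28 9a 3f 93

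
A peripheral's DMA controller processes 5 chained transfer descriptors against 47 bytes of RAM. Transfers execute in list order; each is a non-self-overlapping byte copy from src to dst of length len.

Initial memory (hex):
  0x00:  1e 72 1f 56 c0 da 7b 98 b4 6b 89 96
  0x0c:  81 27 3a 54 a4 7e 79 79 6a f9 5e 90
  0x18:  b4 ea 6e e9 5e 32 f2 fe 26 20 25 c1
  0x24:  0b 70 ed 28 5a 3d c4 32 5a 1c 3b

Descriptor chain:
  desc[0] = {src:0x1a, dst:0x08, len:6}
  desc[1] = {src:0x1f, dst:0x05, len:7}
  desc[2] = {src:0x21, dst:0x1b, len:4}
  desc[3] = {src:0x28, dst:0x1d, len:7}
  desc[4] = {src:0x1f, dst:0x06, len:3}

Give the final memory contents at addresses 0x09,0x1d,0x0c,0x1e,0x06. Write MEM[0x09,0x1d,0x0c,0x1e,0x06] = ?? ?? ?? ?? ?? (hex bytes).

MEM[0x09,0x1d,0x0c,0x1e,0x06] = c1 5a f2 3d c4

D0: mem[0x08..0x0d] <- [6e e9 5e 32 f2 fe]
D1: mem[0x05..0x0b] <- [fe 26 20 25 c1 0b 70]
D2: mem[0x1b..0x1e] <- [20 25 c1 0b]
D3: mem[0x1d..0x23] <- [5a 3d c4 32 5a 1c 3b]
D4: mem[0x06..0x08] <- [c4 32 5a]
query mem[0x09]=0xc1, mem[0x1d]=0x5a, mem[0x0c]=0xf2, mem[0x1e]=0x3d, mem[0x06]=0xc4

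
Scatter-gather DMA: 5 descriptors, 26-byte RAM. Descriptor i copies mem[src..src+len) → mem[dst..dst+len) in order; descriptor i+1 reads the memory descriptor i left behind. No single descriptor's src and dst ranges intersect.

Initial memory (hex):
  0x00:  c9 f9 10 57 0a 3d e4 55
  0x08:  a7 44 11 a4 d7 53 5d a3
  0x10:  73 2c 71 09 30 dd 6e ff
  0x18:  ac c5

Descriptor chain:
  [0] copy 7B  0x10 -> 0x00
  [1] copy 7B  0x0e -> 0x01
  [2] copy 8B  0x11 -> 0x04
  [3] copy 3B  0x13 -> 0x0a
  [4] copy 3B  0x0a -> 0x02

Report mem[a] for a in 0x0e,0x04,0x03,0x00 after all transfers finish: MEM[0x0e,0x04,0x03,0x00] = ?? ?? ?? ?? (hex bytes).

#0 dst[0x00+7] := {0x73,0x2c,0x71,0x09,0x30,0xdd,0x6e}
#1 dst[0x01+7] := {0x5d,0xa3,0x73,0x2c,0x71,0x09,0x30}
#2 dst[0x04+8] := {0x2c,0x71,0x09,0x30,0xdd,0x6e,0xff,0xac}
#3 dst[0x0a+3] := {0x09,0x30,0xdd}
#4 dst[0x02+3] := {0x09,0x30,0xdd}
query mem[0x0e]=0x5d, mem[0x04]=0xdd, mem[0x03]=0x30, mem[0x00]=0x73

MEM[0x0e,0x04,0x03,0x00] = 5d dd 30 73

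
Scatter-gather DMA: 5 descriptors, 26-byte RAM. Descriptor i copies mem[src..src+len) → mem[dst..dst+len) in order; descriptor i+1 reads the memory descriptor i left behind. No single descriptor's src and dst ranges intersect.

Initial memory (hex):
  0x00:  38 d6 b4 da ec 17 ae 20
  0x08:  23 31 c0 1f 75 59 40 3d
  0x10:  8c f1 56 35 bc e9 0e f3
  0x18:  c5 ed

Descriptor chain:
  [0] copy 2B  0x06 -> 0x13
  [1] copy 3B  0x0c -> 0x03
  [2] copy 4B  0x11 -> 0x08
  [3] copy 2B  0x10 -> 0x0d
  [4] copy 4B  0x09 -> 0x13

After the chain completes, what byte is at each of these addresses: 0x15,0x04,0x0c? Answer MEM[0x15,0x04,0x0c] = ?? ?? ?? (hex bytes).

MEM[0x15,0x04,0x0c] = 20 59 75

[0] 0x06->0x13 len=2 : ae 20
[1] 0x0c->0x03 len=3 : 75 59 40
[2] 0x11->0x08 len=4 : f1 56 ae 20
[3] 0x10->0x0d len=2 : 8c f1
[4] 0x09->0x13 len=4 : 56 ae 20 75
query mem[0x15]=0x20, mem[0x04]=0x59, mem[0x0c]=0x75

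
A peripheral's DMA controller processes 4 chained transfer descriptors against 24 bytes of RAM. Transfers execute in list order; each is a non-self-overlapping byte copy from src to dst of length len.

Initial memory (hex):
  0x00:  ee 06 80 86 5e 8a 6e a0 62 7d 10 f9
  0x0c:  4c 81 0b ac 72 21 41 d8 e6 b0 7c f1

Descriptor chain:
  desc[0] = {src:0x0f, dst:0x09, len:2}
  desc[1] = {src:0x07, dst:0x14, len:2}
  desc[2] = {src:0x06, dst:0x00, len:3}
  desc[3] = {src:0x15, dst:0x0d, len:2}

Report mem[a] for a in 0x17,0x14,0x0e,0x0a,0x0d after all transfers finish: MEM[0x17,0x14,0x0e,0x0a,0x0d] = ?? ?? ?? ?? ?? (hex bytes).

  after D0: wrote 2B at 0x09 = ac72
  after D1: wrote 2B at 0x14 = a062
  after D2: wrote 3B at 0x00 = 6ea062
  after D3: wrote 2B at 0x0d = 627c
query mem[0x17]=0xf1, mem[0x14]=0xa0, mem[0x0e]=0x7c, mem[0x0a]=0x72, mem[0x0d]=0x62

MEM[0x17,0x14,0x0e,0x0a,0x0d] = f1 a0 7c 72 62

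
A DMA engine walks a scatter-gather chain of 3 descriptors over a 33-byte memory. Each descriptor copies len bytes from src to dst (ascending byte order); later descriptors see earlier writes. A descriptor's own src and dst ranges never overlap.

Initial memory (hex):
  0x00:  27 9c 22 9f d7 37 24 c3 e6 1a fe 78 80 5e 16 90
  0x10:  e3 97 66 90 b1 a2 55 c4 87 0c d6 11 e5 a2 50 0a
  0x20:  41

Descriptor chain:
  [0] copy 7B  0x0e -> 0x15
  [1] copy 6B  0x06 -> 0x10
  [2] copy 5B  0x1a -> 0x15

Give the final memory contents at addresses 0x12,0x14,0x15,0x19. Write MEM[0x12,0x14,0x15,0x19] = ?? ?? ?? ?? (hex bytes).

  after D0: wrote 7B at 0x15 = 1690e3976690b1
  after D1: wrote 6B at 0x10 = 24c3e61afe78
  after D2: wrote 5B at 0x15 = 90b1e5a250
query mem[0x12]=0xe6, mem[0x14]=0xfe, mem[0x15]=0x90, mem[0x19]=0x50

MEM[0x12,0x14,0x15,0x19] = e6 fe 90 50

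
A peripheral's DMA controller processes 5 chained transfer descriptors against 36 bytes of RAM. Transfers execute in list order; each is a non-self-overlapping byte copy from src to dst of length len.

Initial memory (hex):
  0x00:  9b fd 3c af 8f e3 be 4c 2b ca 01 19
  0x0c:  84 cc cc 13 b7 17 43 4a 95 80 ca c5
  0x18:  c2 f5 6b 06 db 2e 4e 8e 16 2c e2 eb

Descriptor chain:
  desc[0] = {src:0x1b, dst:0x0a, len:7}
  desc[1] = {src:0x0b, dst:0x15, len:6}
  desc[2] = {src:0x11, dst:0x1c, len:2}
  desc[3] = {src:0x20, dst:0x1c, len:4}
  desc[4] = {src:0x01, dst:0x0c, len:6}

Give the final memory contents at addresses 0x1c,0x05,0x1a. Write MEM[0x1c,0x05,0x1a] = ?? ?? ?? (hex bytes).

[0] 0x1b->0x0a len=7 : 06 db 2e 4e 8e 16 2c
[1] 0x0b->0x15 len=6 : db 2e 4e 8e 16 2c
[2] 0x11->0x1c len=2 : 17 43
[3] 0x20->0x1c len=4 : 16 2c e2 eb
[4] 0x01->0x0c len=6 : fd 3c af 8f e3 be
query mem[0x1c]=0x16, mem[0x05]=0xe3, mem[0x1a]=0x2c

MEM[0x1c,0x05,0x1a] = 16 e3 2c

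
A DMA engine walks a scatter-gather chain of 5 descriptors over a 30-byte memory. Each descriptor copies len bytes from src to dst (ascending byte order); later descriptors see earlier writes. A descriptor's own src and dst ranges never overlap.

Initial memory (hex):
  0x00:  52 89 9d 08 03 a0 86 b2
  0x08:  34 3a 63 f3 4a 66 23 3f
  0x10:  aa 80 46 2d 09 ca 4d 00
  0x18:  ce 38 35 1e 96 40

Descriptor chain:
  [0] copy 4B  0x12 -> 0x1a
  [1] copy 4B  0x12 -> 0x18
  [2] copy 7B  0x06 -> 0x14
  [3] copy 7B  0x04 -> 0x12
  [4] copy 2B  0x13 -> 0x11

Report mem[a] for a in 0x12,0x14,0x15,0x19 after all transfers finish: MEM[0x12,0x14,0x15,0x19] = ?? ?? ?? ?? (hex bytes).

#0 dst[0x1a+4] := {0x46,0x2d,0x09,0xca}
#1 dst[0x18+4] := {0x46,0x2d,0x09,0xca}
#2 dst[0x14+7] := {0x86,0xb2,0x34,0x3a,0x63,0xf3,0x4a}
#3 dst[0x12+7] := {0x03,0xa0,0x86,0xb2,0x34,0x3a,0x63}
#4 dst[0x11+2] := {0xa0,0x86}
query mem[0x12]=0x86, mem[0x14]=0x86, mem[0x15]=0xb2, mem[0x19]=0xf3

MEM[0x12,0x14,0x15,0x19] = 86 86 b2 f3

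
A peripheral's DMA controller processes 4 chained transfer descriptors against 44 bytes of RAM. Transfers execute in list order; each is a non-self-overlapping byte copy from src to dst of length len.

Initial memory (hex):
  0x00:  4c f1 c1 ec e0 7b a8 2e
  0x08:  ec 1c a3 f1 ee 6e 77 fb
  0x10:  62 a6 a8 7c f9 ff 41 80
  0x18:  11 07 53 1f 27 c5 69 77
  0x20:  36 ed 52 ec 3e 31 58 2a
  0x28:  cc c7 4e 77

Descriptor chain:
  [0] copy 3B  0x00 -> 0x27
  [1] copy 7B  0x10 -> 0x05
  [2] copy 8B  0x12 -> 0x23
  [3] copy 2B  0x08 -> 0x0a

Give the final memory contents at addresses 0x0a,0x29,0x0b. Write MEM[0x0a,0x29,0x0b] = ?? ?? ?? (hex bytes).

#0 dst[0x27+3] := {0x4c,0xf1,0xc1}
#1 dst[0x05+7] := {0x62,0xa6,0xa8,0x7c,0xf9,0xff,0x41}
#2 dst[0x23+8] := {0xa8,0x7c,0xf9,0xff,0x41,0x80,0x11,0x07}
#3 dst[0x0a+2] := {0x7c,0xf9}
query mem[0x0a]=0x7c, mem[0x29]=0x11, mem[0x0b]=0xf9

MEM[0x0a,0x29,0x0b] = 7c 11 f9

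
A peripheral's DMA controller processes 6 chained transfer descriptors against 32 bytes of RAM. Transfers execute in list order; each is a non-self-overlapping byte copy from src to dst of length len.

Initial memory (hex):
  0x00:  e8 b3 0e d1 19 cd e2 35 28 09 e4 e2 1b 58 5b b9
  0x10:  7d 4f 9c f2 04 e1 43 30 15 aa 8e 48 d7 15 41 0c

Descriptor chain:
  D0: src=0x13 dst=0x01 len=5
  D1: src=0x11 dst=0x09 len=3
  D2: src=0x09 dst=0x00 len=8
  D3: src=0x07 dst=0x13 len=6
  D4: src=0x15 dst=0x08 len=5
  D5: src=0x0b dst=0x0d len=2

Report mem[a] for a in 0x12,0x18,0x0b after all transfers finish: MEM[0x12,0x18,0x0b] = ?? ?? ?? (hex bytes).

MEM[0x12,0x18,0x0b] = 9c 1b 1b

  after D0: wrote 5B at 0x01 = f204e14330
  after D1: wrote 3B at 0x09 = 4f9cf2
  after D2: wrote 8B at 0x00 = 4f9cf21b585bb97d
  after D3: wrote 6B at 0x13 = 7d284f9cf21b
  after D4: wrote 5B at 0x08 = 4f9cf21baa
  after D5: wrote 2B at 0x0d = 1baa
query mem[0x12]=0x9c, mem[0x18]=0x1b, mem[0x0b]=0x1b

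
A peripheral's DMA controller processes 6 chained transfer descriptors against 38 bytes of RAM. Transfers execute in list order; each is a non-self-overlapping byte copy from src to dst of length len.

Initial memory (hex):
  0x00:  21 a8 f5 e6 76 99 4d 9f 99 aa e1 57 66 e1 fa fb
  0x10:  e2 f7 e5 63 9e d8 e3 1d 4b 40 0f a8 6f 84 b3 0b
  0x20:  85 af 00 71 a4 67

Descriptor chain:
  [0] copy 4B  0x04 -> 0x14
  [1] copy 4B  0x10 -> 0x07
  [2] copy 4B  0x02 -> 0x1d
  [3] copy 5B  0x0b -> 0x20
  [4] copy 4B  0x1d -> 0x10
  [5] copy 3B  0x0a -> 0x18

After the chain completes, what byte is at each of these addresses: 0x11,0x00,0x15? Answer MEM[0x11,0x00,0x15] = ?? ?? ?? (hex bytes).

  after D0: wrote 4B at 0x14 = 76994d9f
  after D1: wrote 4B at 0x07 = e2f7e563
  after D2: wrote 4B at 0x1d = f5e67699
  after D3: wrote 5B at 0x20 = 5766e1fafb
  after D4: wrote 4B at 0x10 = f5e67657
  after D5: wrote 3B at 0x18 = 635766
query mem[0x11]=0xe6, mem[0x00]=0x21, mem[0x15]=0x99

MEM[0x11,0x00,0x15] = e6 21 99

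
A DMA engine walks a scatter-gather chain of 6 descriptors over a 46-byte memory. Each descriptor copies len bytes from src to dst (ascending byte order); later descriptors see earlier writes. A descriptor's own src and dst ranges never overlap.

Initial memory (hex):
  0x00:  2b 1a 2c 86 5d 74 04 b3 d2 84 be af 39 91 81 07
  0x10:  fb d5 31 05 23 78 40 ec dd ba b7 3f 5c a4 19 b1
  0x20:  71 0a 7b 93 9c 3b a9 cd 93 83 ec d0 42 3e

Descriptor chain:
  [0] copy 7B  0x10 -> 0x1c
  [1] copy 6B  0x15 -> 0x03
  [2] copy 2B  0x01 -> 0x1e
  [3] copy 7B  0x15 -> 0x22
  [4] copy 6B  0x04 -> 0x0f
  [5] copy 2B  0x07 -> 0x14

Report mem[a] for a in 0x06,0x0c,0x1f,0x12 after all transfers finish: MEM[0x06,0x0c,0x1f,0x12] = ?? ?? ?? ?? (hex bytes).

MEM[0x06,0x0c,0x1f,0x12] = dd 39 2c ba

  after D0: wrote 7B at 0x1c = fbd53105237840
  after D1: wrote 6B at 0x03 = 7840ecddbab7
  after D2: wrote 2B at 0x1e = 1a2c
  after D3: wrote 7B at 0x22 = 7840ecddbab73f
  after D4: wrote 6B at 0x0f = 40ecddbab784
  after D5: wrote 2B at 0x14 = bab7
query mem[0x06]=0xdd, mem[0x0c]=0x39, mem[0x1f]=0x2c, mem[0x12]=0xba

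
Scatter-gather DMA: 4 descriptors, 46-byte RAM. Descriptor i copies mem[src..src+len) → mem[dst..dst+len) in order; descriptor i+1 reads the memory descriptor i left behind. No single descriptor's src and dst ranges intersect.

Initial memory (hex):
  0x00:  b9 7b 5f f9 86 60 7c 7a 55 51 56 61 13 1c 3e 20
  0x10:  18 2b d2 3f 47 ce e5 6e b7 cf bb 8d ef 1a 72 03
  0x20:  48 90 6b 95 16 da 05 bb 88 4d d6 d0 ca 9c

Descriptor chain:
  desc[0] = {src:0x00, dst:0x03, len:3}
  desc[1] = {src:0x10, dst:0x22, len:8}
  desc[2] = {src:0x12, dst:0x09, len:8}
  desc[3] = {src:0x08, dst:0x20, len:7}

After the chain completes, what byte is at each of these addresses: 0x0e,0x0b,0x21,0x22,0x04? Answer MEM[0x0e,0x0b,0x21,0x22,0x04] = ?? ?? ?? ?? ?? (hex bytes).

#0 dst[0x03+3] := {0xb9,0x7b,0x5f}
#1 dst[0x22+8] := {0x18,0x2b,0xd2,0x3f,0x47,0xce,0xe5,0x6e}
#2 dst[0x09+8] := {0xd2,0x3f,0x47,0xce,0xe5,0x6e,0xb7,0xcf}
#3 dst[0x20+7] := {0x55,0xd2,0x3f,0x47,0xce,0xe5,0x6e}
query mem[0x0e]=0x6e, mem[0x0b]=0x47, mem[0x21]=0xd2, mem[0x22]=0x3f, mem[0x04]=0x7b

MEM[0x0e,0x0b,0x21,0x22,0x04] = 6e 47 d2 3f 7b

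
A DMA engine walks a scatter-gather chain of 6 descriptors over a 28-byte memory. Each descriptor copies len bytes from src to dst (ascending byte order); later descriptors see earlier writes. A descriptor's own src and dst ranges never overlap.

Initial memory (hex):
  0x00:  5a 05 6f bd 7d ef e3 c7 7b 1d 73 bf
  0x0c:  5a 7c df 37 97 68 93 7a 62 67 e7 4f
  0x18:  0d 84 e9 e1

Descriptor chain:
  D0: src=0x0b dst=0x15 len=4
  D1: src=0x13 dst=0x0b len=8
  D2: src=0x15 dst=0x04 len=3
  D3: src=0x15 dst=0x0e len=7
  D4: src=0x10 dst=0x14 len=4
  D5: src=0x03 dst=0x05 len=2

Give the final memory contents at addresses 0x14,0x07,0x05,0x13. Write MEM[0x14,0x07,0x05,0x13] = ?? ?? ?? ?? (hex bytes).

MEM[0x14,0x07,0x05,0x13] = 7c c7 bd e9

D0: mem[0x15..0x18] <- [bf 5a 7c df]
D1: mem[0x0b..0x12] <- [7a 62 bf 5a 7c df 84 e9]
D2: mem[0x04..0x06] <- [bf 5a 7c]
D3: mem[0x0e..0x14] <- [bf 5a 7c df 84 e9 e1]
D4: mem[0x14..0x17] <- [7c df 84 e9]
D5: mem[0x05..0x06] <- [bd bf]
query mem[0x14]=0x7c, mem[0x07]=0xc7, mem[0x05]=0xbd, mem[0x13]=0xe9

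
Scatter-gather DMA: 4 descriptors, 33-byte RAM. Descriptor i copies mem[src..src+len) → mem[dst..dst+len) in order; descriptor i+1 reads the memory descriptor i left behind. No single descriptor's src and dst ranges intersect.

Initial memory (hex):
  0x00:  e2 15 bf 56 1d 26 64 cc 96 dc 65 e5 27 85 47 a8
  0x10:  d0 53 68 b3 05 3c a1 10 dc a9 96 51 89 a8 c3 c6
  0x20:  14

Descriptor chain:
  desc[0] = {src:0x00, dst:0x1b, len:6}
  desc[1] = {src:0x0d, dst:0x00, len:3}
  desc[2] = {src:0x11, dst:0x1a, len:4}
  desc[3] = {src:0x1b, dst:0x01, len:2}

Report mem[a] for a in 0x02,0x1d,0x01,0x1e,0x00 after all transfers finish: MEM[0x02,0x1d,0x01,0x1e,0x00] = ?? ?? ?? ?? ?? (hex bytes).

  after D0: wrote 6B at 0x1b = e215bf561d26
  after D1: wrote 3B at 0x00 = 8547a8
  after D2: wrote 4B at 0x1a = 5368b305
  after D3: wrote 2B at 0x01 = 68b3
query mem[0x02]=0xb3, mem[0x1d]=0x05, mem[0x01]=0x68, mem[0x1e]=0x56, mem[0x00]=0x85

MEM[0x02,0x1d,0x01,0x1e,0x00] = b3 05 68 56 85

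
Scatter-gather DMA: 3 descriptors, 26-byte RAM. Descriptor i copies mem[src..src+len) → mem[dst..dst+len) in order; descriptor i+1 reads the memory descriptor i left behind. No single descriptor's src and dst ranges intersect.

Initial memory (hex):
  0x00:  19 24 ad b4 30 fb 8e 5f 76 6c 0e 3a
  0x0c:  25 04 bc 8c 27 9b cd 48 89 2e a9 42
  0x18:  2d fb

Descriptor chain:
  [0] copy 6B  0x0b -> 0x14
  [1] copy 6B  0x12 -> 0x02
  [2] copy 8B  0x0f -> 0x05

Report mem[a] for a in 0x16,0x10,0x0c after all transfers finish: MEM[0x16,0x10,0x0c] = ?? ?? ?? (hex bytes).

MEM[0x16,0x10,0x0c] = 04 27 04

#0 dst[0x14+6] := {0x3a,0x25,0x04,0xbc,0x8c,0x27}
#1 dst[0x02+6] := {0xcd,0x48,0x3a,0x25,0x04,0xbc}
#2 dst[0x05+8] := {0x8c,0x27,0x9b,0xcd,0x48,0x3a,0x25,0x04}
query mem[0x16]=0x04, mem[0x10]=0x27, mem[0x0c]=0x04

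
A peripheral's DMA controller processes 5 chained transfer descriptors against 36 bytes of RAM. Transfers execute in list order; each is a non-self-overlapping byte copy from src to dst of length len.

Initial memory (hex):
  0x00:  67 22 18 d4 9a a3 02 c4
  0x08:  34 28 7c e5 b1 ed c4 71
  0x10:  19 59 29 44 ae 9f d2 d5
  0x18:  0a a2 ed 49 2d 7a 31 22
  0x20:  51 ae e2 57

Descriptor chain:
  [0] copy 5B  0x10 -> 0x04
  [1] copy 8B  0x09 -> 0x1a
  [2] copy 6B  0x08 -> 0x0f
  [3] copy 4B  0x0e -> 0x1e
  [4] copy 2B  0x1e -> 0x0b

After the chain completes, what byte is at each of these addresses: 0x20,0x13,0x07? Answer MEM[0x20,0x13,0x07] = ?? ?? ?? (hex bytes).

MEM[0x20,0x13,0x07] = 28 b1 44

#0 dst[0x04+5] := {0x19,0x59,0x29,0x44,0xae}
#1 dst[0x1a+8] := {0x28,0x7c,0xe5,0xb1,0xed,0xc4,0x71,0x19}
#2 dst[0x0f+6] := {0xae,0x28,0x7c,0xe5,0xb1,0xed}
#3 dst[0x1e+4] := {0xc4,0xae,0x28,0x7c}
#4 dst[0x0b+2] := {0xc4,0xae}
query mem[0x20]=0x28, mem[0x13]=0xb1, mem[0x07]=0x44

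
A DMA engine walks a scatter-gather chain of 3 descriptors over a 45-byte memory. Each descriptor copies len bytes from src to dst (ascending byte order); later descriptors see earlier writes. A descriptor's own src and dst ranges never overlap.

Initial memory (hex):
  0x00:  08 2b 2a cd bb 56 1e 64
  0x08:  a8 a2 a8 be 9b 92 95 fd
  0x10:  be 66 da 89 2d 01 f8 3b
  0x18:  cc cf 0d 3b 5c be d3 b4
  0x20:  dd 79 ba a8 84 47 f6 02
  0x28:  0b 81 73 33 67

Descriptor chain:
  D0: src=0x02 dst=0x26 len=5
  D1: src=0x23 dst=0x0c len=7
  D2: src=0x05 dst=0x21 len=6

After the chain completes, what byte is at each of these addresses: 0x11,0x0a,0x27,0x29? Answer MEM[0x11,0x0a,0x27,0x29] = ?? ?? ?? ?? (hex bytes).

MEM[0x11,0x0a,0x27,0x29] = bb a8 cd 56

D0: mem[0x26..0x2a] <- [2a cd bb 56 1e]
D1: mem[0x0c..0x12] <- [a8 84 47 2a cd bb 56]
D2: mem[0x21..0x26] <- [56 1e 64 a8 a2 a8]
query mem[0x11]=0xbb, mem[0x0a]=0xa8, mem[0x27]=0xcd, mem[0x29]=0x56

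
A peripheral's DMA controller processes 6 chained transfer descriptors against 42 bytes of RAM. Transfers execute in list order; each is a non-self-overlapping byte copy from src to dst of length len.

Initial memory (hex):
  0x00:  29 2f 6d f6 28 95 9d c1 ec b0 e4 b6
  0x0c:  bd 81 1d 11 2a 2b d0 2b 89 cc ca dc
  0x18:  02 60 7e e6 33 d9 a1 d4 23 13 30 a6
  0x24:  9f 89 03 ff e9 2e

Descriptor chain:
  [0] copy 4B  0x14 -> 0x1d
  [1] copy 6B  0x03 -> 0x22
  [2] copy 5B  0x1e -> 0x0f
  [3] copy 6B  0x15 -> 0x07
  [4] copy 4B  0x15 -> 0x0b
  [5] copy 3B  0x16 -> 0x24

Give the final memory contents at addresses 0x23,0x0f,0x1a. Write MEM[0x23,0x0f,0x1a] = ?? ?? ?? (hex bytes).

#0 dst[0x1d+4] := {0x89,0xcc,0xca,0xdc}
#1 dst[0x22+6] := {0xf6,0x28,0x95,0x9d,0xc1,0xec}
#2 dst[0x0f+5] := {0xcc,0xca,0xdc,0x13,0xf6}
#3 dst[0x07+6] := {0xcc,0xca,0xdc,0x02,0x60,0x7e}
#4 dst[0x0b+4] := {0xcc,0xca,0xdc,0x02}
#5 dst[0x24+3] := {0xca,0xdc,0x02}
query mem[0x23]=0x28, mem[0x0f]=0xcc, mem[0x1a]=0x7e

MEM[0x23,0x0f,0x1a] = 28 cc 7e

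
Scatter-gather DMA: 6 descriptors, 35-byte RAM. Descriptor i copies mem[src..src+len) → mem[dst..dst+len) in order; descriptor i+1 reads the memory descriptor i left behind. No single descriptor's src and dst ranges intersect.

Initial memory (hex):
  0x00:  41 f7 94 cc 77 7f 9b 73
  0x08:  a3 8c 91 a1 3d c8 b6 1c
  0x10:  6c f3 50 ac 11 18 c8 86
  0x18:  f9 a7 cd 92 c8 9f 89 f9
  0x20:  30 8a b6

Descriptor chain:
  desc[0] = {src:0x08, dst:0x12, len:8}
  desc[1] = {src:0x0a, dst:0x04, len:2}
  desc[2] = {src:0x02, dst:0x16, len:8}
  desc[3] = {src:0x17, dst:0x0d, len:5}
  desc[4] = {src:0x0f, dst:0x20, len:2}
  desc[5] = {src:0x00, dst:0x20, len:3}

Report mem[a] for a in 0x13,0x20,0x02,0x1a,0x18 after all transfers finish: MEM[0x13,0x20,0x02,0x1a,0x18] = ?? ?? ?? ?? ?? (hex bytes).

MEM[0x13,0x20,0x02,0x1a,0x18] = 8c 41 94 9b 91

  after D0: wrote 8B at 0x12 = a38c91a13dc8b61c
  after D1: wrote 2B at 0x04 = 91a1
  after D2: wrote 8B at 0x16 = 94cc91a19b73a38c
  after D3: wrote 5B at 0x0d = cc91a19b73
  after D4: wrote 2B at 0x20 = a19b
  after D5: wrote 3B at 0x20 = 41f794
query mem[0x13]=0x8c, mem[0x20]=0x41, mem[0x02]=0x94, mem[0x1a]=0x9b, mem[0x18]=0x91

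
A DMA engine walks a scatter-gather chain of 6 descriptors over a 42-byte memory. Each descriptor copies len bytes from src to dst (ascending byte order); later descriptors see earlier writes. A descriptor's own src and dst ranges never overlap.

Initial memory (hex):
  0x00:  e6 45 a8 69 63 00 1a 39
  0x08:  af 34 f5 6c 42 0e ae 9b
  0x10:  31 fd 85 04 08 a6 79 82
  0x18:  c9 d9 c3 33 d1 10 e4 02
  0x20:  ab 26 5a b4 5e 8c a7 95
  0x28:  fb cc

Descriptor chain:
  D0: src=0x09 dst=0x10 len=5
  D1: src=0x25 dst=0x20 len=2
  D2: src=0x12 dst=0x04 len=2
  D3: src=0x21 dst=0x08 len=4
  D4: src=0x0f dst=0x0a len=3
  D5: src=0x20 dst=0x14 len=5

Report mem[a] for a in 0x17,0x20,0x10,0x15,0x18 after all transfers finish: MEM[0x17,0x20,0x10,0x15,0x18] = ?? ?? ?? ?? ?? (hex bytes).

  after D0: wrote 5B at 0x10 = 34f56c420e
  after D1: wrote 2B at 0x20 = 8ca7
  after D2: wrote 2B at 0x04 = 6c42
  after D3: wrote 4B at 0x08 = a75ab45e
  after D4: wrote 3B at 0x0a = 9b34f5
  after D5: wrote 5B at 0x14 = 8ca75ab45e
query mem[0x17]=0xb4, mem[0x20]=0x8c, mem[0x10]=0x34, mem[0x15]=0xa7, mem[0x18]=0x5e

MEM[0x17,0x20,0x10,0x15,0x18] = b4 8c 34 a7 5e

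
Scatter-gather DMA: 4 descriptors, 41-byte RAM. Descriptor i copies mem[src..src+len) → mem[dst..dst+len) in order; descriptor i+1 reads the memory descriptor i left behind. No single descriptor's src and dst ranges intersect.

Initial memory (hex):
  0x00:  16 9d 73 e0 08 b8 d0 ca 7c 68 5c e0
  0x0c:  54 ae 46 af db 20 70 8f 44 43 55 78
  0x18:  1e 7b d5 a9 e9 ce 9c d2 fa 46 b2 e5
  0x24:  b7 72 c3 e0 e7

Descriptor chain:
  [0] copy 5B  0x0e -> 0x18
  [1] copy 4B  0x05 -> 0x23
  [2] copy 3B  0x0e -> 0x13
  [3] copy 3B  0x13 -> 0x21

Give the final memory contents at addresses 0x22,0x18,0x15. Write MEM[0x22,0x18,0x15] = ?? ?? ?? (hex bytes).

[0] 0x0e->0x18 len=5 : 46 af db 20 70
[1] 0x05->0x23 len=4 : b8 d0 ca 7c
[2] 0x0e->0x13 len=3 : 46 af db
[3] 0x13->0x21 len=3 : 46 af db
query mem[0x22]=0xaf, mem[0x18]=0x46, mem[0x15]=0xdb

MEM[0x22,0x18,0x15] = af 46 db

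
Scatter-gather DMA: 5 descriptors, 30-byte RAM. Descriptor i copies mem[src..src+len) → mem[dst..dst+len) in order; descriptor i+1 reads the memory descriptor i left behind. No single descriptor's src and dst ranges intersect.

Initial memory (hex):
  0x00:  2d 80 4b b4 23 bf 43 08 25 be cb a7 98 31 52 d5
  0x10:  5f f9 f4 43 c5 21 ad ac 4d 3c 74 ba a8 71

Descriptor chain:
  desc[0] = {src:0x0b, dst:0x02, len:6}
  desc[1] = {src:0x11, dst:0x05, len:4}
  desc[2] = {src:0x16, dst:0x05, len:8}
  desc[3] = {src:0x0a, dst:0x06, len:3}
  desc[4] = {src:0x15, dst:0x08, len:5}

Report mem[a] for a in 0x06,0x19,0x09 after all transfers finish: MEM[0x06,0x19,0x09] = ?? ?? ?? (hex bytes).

MEM[0x06,0x19,0x09] = ba 3c ad

[0] 0x0b->0x02 len=6 : a7 98 31 52 d5 5f
[1] 0x11->0x05 len=4 : f9 f4 43 c5
[2] 0x16->0x05 len=8 : ad ac 4d 3c 74 ba a8 71
[3] 0x0a->0x06 len=3 : ba a8 71
[4] 0x15->0x08 len=5 : 21 ad ac 4d 3c
query mem[0x06]=0xba, mem[0x19]=0x3c, mem[0x09]=0xad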